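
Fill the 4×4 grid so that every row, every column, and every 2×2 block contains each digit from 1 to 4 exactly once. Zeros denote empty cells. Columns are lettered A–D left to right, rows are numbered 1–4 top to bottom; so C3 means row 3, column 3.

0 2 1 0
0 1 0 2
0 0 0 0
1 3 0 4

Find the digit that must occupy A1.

D1 = 3: row 1 has {1,2}; col 4 has {2,4}; box has {1,2} → only 3 remains.
C2 = 4: row 2 has {1,2}; col 3 has {1}; box has {1,2,3} → only 4 remains.
B3 = 4: row 3 has {}; col 2 has {1,2,3}; box has {1,3} → only 4 remains.
D3 = 1: row 3 has {4}; col 4 has {2,3,4}; box has {4} → only 1 remains.
C4 = 2: row 4 has {1,3,4}; col 3 has {1,4}; box has {1,4} → only 2 remains.
A1 = 4: row 1 has {1,2,3}; col 1 has {1}; box has {1,2} → only 4 remains.

4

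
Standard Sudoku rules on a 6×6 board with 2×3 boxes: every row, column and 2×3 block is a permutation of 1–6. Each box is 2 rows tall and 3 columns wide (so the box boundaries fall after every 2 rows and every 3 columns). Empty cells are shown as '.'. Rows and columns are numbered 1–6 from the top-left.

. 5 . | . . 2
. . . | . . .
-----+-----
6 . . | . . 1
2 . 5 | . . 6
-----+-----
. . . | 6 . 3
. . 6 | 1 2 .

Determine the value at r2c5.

r1c5 = 6: in row 1, 6 can only go here (every other open cell in that row sees a 6).
r2c2 = 6: in row 2, 6 can only go here (every other open cell in that row sees a 6).
r2c3 = 2: in row 2, 2 can only go here (every other open cell in that row sees a 2).
r3c4 = 2: in row 3, 2 can only go here (every other open cell in that row sees a 2).
r3c5 = 5: in row 3, 5 can only go here (every other open cell in that row sees a 5).
r5c5 = 4: row 5 has {3,6}; col 5 has {2,5,6}; box has {1,2,3,6} → only 4 remains.
r6c6 = 5: row 6 has {1,2,6}; col 6 has {1,2,3,6}; box has {1,2,3,4,6} → only 5 remains.
r2c6 = 4: row 2 has {2,6}; col 6 has {1,2,3,5,6}; box has {2,6} → only 4 remains.
r4c5 = 3: row 4 has {2,5,6}; col 5 has {2,4,5,6}; box has {1,2,5,6} → only 3 remains.
r5c3 = 1: row 5 has {3,4,6}; col 3 has {2,5,6}; box has {6} → only 1 remains.
r1c4 = 3: row 1 has {2,5,6}; col 4 has {1,2,6}; box has {2,4,6} → only 3 remains.
r2c4 = 5: row 2 has {2,4,6}; col 4 has {1,2,3,6}; box has {2,3,4,6} → only 5 remains.
r2c5 = 1: row 2 has {2,4,5,6}; col 5 has {2,3,4,5,6}; box has {2,3,4,5,6} → only 1 remains.

1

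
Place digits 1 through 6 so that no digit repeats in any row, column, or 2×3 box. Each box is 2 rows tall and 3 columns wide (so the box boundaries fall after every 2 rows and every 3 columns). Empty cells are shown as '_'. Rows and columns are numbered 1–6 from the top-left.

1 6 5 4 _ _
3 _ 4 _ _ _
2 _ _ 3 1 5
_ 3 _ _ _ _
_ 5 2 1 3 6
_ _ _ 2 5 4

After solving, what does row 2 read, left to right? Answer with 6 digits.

R1C5 = 2 (sole candidate).
R1C6 = 3 (sole candidate).
R2C2 = 2: row 2 has {3,4}; col 2 has {3,5,6}; box has {1,3,4,5,6} → only 2 remains.
R2C5 = 6: row 2 has {2,3,4}; col 5 has {1,2,3,5}; box has {2,3,4} → only 6 remains.
R2C6 = 1: row 2 has {2,3,4,6}; col 6 has {3,4,5,6}; box has {2,3,4,6} → only 1 remains.
R3C2 = 4 (sole candidate).
R3C3 = 6 (sole candidate).
R4C1 = 5 (sole candidate).
R4C3 = 1 (sole candidate).
R4C4 = 6 (sole candidate).
R4C5 = 4 (sole candidate).
R4C6 = 2 (sole candidate).
R5C1 = 4 (sole candidate).
R6C1 = 6 (sole candidate).
R6C2 = 1 (sole candidate).
R6C3 = 3 (sole candidate).
R2C4 = 5: row 2 has {1,2,3,4,6}; col 4 has {1,2,3,4,6}; box has {1,2,3,4,6} → only 5 remains.

324561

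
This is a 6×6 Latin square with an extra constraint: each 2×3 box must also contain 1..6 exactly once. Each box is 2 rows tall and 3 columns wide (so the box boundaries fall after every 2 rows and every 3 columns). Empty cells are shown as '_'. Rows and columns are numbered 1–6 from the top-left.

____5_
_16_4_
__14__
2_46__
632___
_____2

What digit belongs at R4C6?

1

R1C3 = 3: row 1 has {5}; col 3 has {1,2,4,6}; box has {1,6} → only 3 remains.
R2C1 = 5: row 2 has {1,4,6}; col 1 has {2,6}; box has {1,3,6} → only 5 remains.
R2C6 = 3: row 2 has {1,4,5,6}; col 6 has {2}; box has {4,5} → only 3 remains.
R3C1 = 3: row 3 has {1,4}; col 1 has {2,5,6}; box has {1,2,4} → only 3 remains.
R3C5 = 2: row 3 has {1,3,4}; col 5 has {4,5}; box has {4,6} → only 2 remains.
R3C6 = 5: row 3 has {1,2,3,4}; col 6 has {2,3}; box has {2,4,6} → only 5 remains.
R4C2 = 5: row 4 has {2,4,6}; col 2 has {1,3}; box has {1,2,3,4} → only 5 remains.
R4C6 = 1: row 4 has {2,4,5,6}; col 6 has {2,3,5}; box has {2,4,5,6} → only 1 remains.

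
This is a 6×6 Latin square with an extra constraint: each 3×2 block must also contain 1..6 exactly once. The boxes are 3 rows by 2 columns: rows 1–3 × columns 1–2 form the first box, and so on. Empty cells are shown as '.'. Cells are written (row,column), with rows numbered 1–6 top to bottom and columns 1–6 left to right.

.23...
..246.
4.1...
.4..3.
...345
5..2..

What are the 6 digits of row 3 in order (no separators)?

(5,3) = 6: row 5 has {3,4,5}; col 3 has {1,2,3}; box has {2,3} → only 6 remains.
(6,3) = 4: row 6 has {2,5}; col 3 has {1,2,3,6}; box has {2,3,6} → only 4 remains.
(6,5) = 1: row 6 has {2,4,5}; col 5 has {3,4,6}; box has {3,4,5} → only 1 remains.
(6,6) = 6: row 6 has {1,2,4,5}; col 6 has {5}; box has {1,3,4,5} → only 6 remains.
(1,5) = 5: row 1 has {2,3}; col 5 has {1,3,4,6}; box has {6} → only 5 remains.
(3,5) = 2: row 3 has {1,4}; col 5 has {1,3,4,5,6}; box has {5,6} → only 2 remains.
(3,6) = 3: row 3 has {1,2,4}; col 6 has {5,6}; box has {2,5,6} → only 3 remains.
(4,3) = 5: row 4 has {3,4}; col 3 has {1,2,3,4,6}; box has {2,3,4,6} → only 5 remains.
(4,4) = 1: row 4 has {3,4,5}; col 4 has {2,3,4}; box has {2,3,4,5,6} → only 1 remains.
(4,6) = 2: row 4 has {1,3,4,5}; col 6 has {3,5,6}; box has {1,3,4,5,6} → only 2 remains.
(5,2) = 1: row 5 has {3,4,5,6}; col 2 has {2,4}; box has {4,5} → only 1 remains.
(6,2) = 3: row 6 has {1,2,4,5,6}; col 2 has {1,2,4}; box has {1,4,5} → only 3 remains.
(1,4) = 6: row 1 has {2,3,5}; col 4 has {1,2,3,4}; box has {1,2,3,4} → only 6 remains.
(2,2) = 5: row 2 has {2,4,6}; col 2 has {1,2,3,4}; box has {2,4} → only 5 remains.
(2,6) = 1: row 2 has {2,4,5,6}; col 6 has {2,3,5,6}; box has {2,3,5,6} → only 1 remains.
(3,2) = 6: row 3 has {1,2,3,4}; col 2 has {1,2,3,4,5}; box has {2,4,5} → only 6 remains.
(3,4) = 5: row 3 has {1,2,3,4,6}; col 4 has {1,2,3,4,6}; box has {1,2,3,4,6} → only 5 remains.

461523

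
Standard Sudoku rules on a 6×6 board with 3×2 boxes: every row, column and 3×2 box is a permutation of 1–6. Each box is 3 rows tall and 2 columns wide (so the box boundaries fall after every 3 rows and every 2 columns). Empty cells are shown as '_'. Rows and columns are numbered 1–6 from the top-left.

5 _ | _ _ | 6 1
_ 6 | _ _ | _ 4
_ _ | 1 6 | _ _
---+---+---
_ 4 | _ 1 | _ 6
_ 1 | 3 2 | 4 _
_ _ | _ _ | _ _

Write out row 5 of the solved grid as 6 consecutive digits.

R4C3 = 5: row 4 has {1,4,6}; col 3 has {1,3}; box has {1,2,3} → only 5 remains.
R5C1 = 6: row 5 has {1,2,3,4}; col 1 has {5}; box has {1,4} → only 6 remains.
R5C6 = 5: row 5 has {1,2,3,4,6}; col 6 has {1,4,6}; box has {4,6} → only 5 remains.

613245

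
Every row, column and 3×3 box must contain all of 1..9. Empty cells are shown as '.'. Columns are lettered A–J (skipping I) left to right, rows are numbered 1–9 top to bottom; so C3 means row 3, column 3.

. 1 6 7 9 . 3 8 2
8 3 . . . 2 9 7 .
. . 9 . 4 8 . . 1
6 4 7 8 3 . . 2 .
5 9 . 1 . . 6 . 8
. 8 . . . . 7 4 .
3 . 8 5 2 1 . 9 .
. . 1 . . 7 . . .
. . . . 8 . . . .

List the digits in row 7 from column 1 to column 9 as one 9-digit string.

368521497

A1 = 4: row 1 has {1,2,3,6,7,8,9}; col 1 has {3,5,6,8}; box has {1,3,6,8,9} → only 4 remains.
F1 = 5: row 1 has {1,2,3,4,6,7,8,9}; col 6 has {1,2,7,8}; box has {2,4,7,8,9} → only 5 remains.
C2 = 5: row 2 has {2,3,7,8,9}; col 3 has {1,6,7,8,9}; box has {1,3,4,6,8,9} → only 5 remains.
D2 = 6: row 2 has {2,3,5,7,8,9}; col 4 has {1,5,7,8}; box has {2,4,5,7,8,9} → only 6 remains.
E2 = 1: row 2 has {2,3,5,6,7,8,9}; col 5 has {2,3,4,8,9}; box has {2,4,5,6,7,8,9} → only 1 remains.
J2 = 4: row 2 has {1,2,3,5,6,7,8,9}; col 9 has {1,2,8}; box has {1,2,3,7,8,9} → only 4 remains.
D3 = 3: row 3 has {1,4,8,9}; col 4 has {1,5,6,7,8}; box has {1,2,4,5,6,7,8,9} → only 3 remains.
G3 = 5: row 3 has {1,3,4,8,9}; col 7 has {3,6,7,9}; box has {1,2,3,4,7,8,9} → only 5 remains.
H3 = 6: row 3 has {1,3,4,5,8,9}; col 8 has {2,4,7,8,9}; box has {1,2,3,4,5,7,8,9} → only 6 remains.
F4 = 9: row 4 has {2,3,4,6,7,8}; col 6 has {1,2,5,7,8}; box has {1,3,8} → only 9 remains.
G4 = 1: row 4 has {2,3,4,6,7,8,9}; col 7 has {3,5,6,7,9}; box has {2,4,6,7,8} → only 1 remains.
J4 = 5: row 4 has {1,2,3,4,6,7,8,9}; col 9 has {1,2,4,8}; box has {1,2,4,6,7,8} → only 5 remains.
E5 = 7: row 5 has {1,5,6,8,9}; col 5 has {1,2,3,4,8,9}; box has {1,3,8,9} → only 7 remains.
F5 = 4: row 5 has {1,5,6,7,8,9}; col 6 has {1,2,5,7,8,9}; box has {1,3,7,8,9} → only 4 remains.
H5 = 3: row 5 has {1,4,5,6,7,8,9}; col 8 has {2,4,6,7,8,9}; box has {1,2,4,5,6,7,8} → only 3 remains.
D6 = 2: row 6 has {4,7,8}; col 4 has {1,3,5,6,7,8}; box has {1,3,4,7,8,9} → only 2 remains.
F6 = 6: row 6 has {2,4,7,8}; col 6 has {1,2,4,5,7,8,9}; box has {1,2,3,4,7,8,9} → only 6 remains.
J6 = 9: row 6 has {2,4,6,7,8}; col 9 has {1,2,4,5,8}; box has {1,2,3,4,5,6,7,8} → only 9 remains.
G7 = 4: row 7 has {1,2,3,5,8,9}; col 7 has {1,3,5,6,7,9}; box has {9} → only 4 remains.
E8 = 6: row 8 has {1,7}; col 5 has {1,2,3,4,7,8,9}; box has {1,2,5,7,8} → only 6 remains.
H8 = 5: row 8 has {1,6,7}; col 8 has {2,3,4,6,7,8,9}; box has {4,9} → only 5 remains.
J8 = 3: row 8 has {1,5,6,7}; col 9 has {1,2,4,5,8,9}; box has {4,5,9} → only 3 remains.
F9 = 3: row 9 has {8}; col 6 has {1,2,4,5,6,7,8,9}; box has {1,2,5,6,7,8} → only 3 remains.
G9 = 2: row 9 has {3,8}; col 7 has {1,3,4,5,6,7,9}; box has {3,4,5,9} → only 2 remains.
H9 = 1: row 9 has {2,3,8}; col 8 has {2,3,4,5,6,7,8,9}; box has {2,3,4,5,9} → only 1 remains.
C5 = 2: row 5 has {1,3,4,5,6,7,8,9}; col 3 has {1,5,6,7,8,9}; box has {4,5,6,7,8,9} → only 2 remains.
A6 = 1: row 6 has {2,4,6,7,8,9}; col 1 has {3,4,5,6,8}; box has {2,4,5,6,7,8,9} → only 1 remains.
C6 = 3: row 6 has {1,2,4,6,7,8,9}; col 3 has {1,2,5,6,7,8,9}; box has {1,2,4,5,6,7,8,9} → only 3 remains.
E6 = 5: row 6 has {1,2,3,4,6,7,8,9}; col 5 has {1,2,3,4,6,7,8,9}; box has {1,2,3,4,6,7,8,9} → only 5 remains.
B8 = 2: row 8 has {1,3,5,6,7}; col 2 has {1,3,4,8,9}; box has {1,3,8} → only 2 remains.
G8 = 8: row 8 has {1,2,3,5,6,7}; col 7 has {1,2,3,4,5,6,7,9}; box has {1,2,3,4,5,9} → only 8 remains.
C9 = 4: row 9 has {1,2,3,8}; col 3 has {1,2,3,5,6,7,8,9}; box has {1,2,3,8} → only 4 remains.
D9 = 9: row 9 has {1,2,3,4,8}; col 4 has {1,2,3,5,6,7,8}; box has {1,2,3,5,6,7,8} → only 9 remains.
B3 = 7: row 3 has {1,3,4,5,6,8,9}; col 2 has {1,2,3,4,8,9}; box has {1,3,4,5,6,8,9} → only 7 remains.
B7 = 6: row 7 has {1,2,3,4,5,8,9}; col 2 has {1,2,3,4,7,8,9}; box has {1,2,3,4,8} → only 6 remains.
J7 = 7: row 7 has {1,2,3,4,5,6,8,9}; col 9 has {1,2,3,4,5,8,9}; box has {1,2,3,4,5,8,9} → only 7 remains.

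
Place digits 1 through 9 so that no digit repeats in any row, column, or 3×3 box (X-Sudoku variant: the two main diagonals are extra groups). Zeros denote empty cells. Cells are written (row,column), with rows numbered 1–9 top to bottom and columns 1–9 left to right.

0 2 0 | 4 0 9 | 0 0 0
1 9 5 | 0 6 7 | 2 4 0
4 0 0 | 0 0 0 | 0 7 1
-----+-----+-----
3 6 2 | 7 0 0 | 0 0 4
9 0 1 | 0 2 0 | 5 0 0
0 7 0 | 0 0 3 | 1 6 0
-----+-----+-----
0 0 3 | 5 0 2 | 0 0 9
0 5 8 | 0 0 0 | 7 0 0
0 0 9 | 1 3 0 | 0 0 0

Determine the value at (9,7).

(3,3) = 6 (sole candidate).
(6,3) = 4 (sole candidate).
(8,8) = 1 (sole candidate).
(9,2) = 4 (sole candidate).
(1,1) = 8 (sole candidate).
(1,3) = 7 (sole candidate).
(1,9) = 6 (sole candidate).
(3,2) = 3 (sole candidate).
(5,2) = 8 (sole candidate).
(5,4) = 6 (sole candidate).
(5,6) = 4 (sole candidate).
(5,8) = 3 (sole candidate).
(5,9) = 7 (sole candidate).
(6,1) = 5 (sole candidate).
(7,2) = 1 (sole candidate).
(7,7) = 4 (sole candidate).
(7,8) = 8 (sole candidate).
(8,4) = 9 (sole candidate).
(8,5) = 4 (sole candidate).
(8,6) = 6 (sole candidate).
(9,1) = 7 (sole candidate).
(9,6) = 8 (sole candidate).
(9,7) = 6: row 9 has {1,3,4,7,8,9}; col 7 has {1,2,4,5,7}; box has {1,4,7,8,9} → only 6 remains.

6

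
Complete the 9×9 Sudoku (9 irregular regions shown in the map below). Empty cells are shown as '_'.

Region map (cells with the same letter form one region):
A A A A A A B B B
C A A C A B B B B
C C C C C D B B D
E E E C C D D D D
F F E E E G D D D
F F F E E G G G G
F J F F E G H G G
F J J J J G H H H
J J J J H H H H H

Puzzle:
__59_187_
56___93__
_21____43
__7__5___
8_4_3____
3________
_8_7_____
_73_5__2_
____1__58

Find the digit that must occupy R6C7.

R2C8 = 1 (sole candidate).
R2C9 = 2 (sole candidate).
R1C9 = 6 (sole candidate).
R2C3 = 8 (sole candidate).
R2C4 = 4 (sole candidate).
R2C5 = 7 (sole candidate).
R3C7 = 5 (sole candidate).
R1C2 = 3 (hidden single in row 1).
R4C4 = 3 (hidden single in row 4).
R7C9 = 5 (hidden single in row 7).
R7C1 = 1 (hidden single in row 7).
R8C4 = 1 (hidden single in row 8).
R8C6 = 8 (hidden single in row 8).
R9C6 = 3 (hidden single in row 9).
R7C8 = 3 (hidden single in row 7).
R9C7 = 7 (hidden single in row 9).
R3C1 = 7 (hidden single in column 1).
R3C6 = 6 (sole candidate).
R5C8 = 9 (sole candidate).
R6C8 = 6 (sole candidate).
R3C4 = 8 (sole candidate).
R3C5 = 9 (sole candidate).
R4C5 = 6 (sole candidate).
R4C8 = 8 (sole candidate).
R5C2 = 5 (sole candidate).
R7C5 = 2 (sole candidate).
R7C6 = 4 (sole candidate).
R1C5 = 4 (sole candidate).
R4C1 = 9 (sole candidate).
R4C2 = 1 (sole candidate).
R4C9 = 4 (sole candidate).
R5C4 = 6 (sole candidate).
R6C4 = 5 (sole candidate).
R6C5 = 8 (sole candidate).
R8C9 = 9 (sole candidate).
R9C4 = 2 (sole candidate).
R1C1 = 2 (sole candidate).
R4C7 = 2 (sole candidate).
R5C7 = 1 (sole candidate).
R5C9 = 7 (sole candidate).
R6C7 = 9: row 6 has {3,5,6,8}; col 7 has {1,2,3,5,7,8}; region has {3,4,5,6,8} → only 9 remains.

9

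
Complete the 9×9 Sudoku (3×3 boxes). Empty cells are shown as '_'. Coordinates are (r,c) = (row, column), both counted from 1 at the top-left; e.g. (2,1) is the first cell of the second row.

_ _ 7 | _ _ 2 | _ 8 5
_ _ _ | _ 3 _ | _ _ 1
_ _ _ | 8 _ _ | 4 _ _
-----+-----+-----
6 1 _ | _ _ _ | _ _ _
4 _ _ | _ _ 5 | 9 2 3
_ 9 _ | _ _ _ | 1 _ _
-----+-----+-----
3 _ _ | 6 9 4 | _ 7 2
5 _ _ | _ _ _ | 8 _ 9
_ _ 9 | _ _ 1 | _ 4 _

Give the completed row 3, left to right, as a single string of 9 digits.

(4,8) = 5 (sole candidate).
(5,3) = 8 (sole candidate).
(6,8) = 6 (sole candidate).
(7,2) = 8 (sole candidate).
(7,3) = 1 (sole candidate).
(7,7) = 5 (sole candidate).
(9,9) = 6 (sole candidate).
(2,8) = 9 (sole candidate).
(3,8) = 3: row 3 has {4,8}; col 8 has {2,4,5,6,7,8,9}; box has {1,4,5,8,9} → only 3 remains.
(3,9) = 7: row 3 has {3,4,8}; col 9 has {1,2,3,5,6,9}; box has {1,3,4,5,8,9} → only 7 remains.
(4,7) = 7 (sole candidate).
(5,2) = 7 (sole candidate).
(5,4) = 1 (sole candidate).
(5,5) = 6 (sole candidate).
(6,1) = 2 (sole candidate).
(8,8) = 1 (sole candidate).
(9,1) = 7 (sole candidate).
(9,2) = 2 (sole candidate).
(9,7) = 3 (sole candidate).
(1,7) = 6 (sole candidate).
(2,1) = 8 (sole candidate).
(2,7) = 2 (sole candidate).
(4,3) = 3 (sole candidate).
(6,3) = 5 (sole candidate).
(9,4) = 5 (sole candidate).
(9,5) = 8 (sole candidate).
(1,2) = 3 (hidden single in row 1).
(2,2) = 5 (hidden single in row 2).
(3,2) = 6: row 3 has {3,4,7,8}; col 2 has {1,2,3,5,7,8,9}; box has {3,5,7,8} → only 6 remains.
(3,3) = 2: row 3 has {3,4,6,7,8}; col 3 has {1,3,5,7,8,9}; box has {3,5,6,7,8} → only 2 remains.
(3,6) = 9: row 3 has {2,3,4,6,7,8}; col 6 has {1,2,4,5}; box has {2,3,8} → only 9 remains.
(4,6) = 8 (sole candidate).
(4,9) = 4 (sole candidate).
(6,9) = 8 (sole candidate).
(8,2) = 4 (sole candidate).
(8,3) = 6 (sole candidate).
(1,4) = 4 (sole candidate).
(1,5) = 1 (sole candidate).
(2,3) = 4 (sole candidate).
(2,4) = 7 (sole candidate).
(2,6) = 6 (sole candidate).
(3,1) = 1: row 3 has {2,3,4,6,7,8,9}; col 1 has {2,3,4,5,6,7,8}; box has {2,3,4,5,6,7,8} → only 1 remains.
(3,5) = 5: row 3 has {1,2,3,4,6,7,8,9}; col 5 has {1,3,6,8,9}; box has {1,2,3,4,6,7,8,9} → only 5 remains.

162859437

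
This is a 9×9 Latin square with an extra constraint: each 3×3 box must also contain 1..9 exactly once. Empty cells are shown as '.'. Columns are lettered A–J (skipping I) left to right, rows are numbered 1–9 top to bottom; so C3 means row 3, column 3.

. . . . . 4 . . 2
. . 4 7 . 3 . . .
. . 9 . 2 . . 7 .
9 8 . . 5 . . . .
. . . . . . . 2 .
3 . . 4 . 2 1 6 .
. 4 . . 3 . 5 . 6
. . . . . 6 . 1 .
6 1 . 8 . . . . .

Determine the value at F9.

C4 = 2 (hidden single in row 4).
D4 = 6 (hidden single in row 4).
F4 = 1 (hidden single in row 4).
D7 = 1 (hidden single in row 7).
D3 = 5 (sole candidate).
F3 = 8 (sole candidate).
D1 = 9 (sole candidate).
A3 = 1 (sole candidate).
D5 = 3 (sole candidate).
D8 = 2 (sole candidate).
E1 = 1 (hidden single in row 1).
E2 = 6 (sole candidate).
J2 = 1 (hidden single in row 2).
C5 = 1 (hidden single in row 5).
B5 = 6 (hidden single in row 5).
B3 = 3 (sole candidate).
J3 = 4 (sole candidate).
G3 = 6 (sole candidate).
C1 = 6 (hidden single in row 1).
A7 = 2 (hidden single in row 7).
B2 = 2 (hidden single in row 2).
G9 = 2 (hidden single in row 9).
A5 = 4 (hidden single in column 1).
J5 = 5 (hidden single in row 5).
B8 = 9 (hidden single in column 2).
F9 = 5: in column 6, 5 can only go here (every other open cell in that column sees a 5).

5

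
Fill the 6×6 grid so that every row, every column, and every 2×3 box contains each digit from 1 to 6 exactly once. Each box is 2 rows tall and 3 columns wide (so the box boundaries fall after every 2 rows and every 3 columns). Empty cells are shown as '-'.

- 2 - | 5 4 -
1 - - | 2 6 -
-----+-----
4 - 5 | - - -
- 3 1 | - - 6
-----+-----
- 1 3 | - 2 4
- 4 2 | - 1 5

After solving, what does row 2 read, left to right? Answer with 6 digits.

154263

r1c3 = 6 (sole candidate).
r2c2 = 5: row 2 has {1,2,6}; col 2 has {1,2,3,4}; box has {1,2,6} → only 5 remains.
r2c3 = 4: row 2 has {1,2,5,6}; col 3 has {1,2,3,5,6}; box has {1,2,5,6} → only 4 remains.
r2c6 = 3: row 2 has {1,2,4,5,6}; col 6 has {4,5,6}; box has {2,4,5,6} → only 3 remains.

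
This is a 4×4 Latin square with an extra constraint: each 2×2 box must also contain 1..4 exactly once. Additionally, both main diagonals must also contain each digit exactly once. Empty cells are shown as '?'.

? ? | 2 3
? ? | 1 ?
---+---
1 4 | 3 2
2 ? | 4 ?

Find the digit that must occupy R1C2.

1

R1C1 = 4: row 1 has {2,3}; col 1 has {1,2}; box has {}; main diagonal has {3} → only 4 remains.
R1C2 = 1: row 1 has {2,3,4}; col 2 has {4}; box has {4} → only 1 remains.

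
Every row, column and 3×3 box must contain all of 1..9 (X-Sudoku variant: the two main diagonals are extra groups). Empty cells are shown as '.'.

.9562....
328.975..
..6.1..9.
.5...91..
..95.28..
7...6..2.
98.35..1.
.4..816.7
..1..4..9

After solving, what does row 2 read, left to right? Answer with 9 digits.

328497561

R2C4 = 4: row 2 has {2,3,5,7,8,9}; col 4 has {3,5,6}; box has {1,2,6,7,9} → only 4 remains.
R2C8 = 6: row 2 has {2,3,4,5,7,8,9}; col 8 has {1,2,9}; box has {5,9}; anti-diagonal has {4,9} → only 6 remains.
R2C9 = 1: row 2 has {2,3,4,5,6,7,8,9}; col 9 has {7,9}; box has {5,6,9} → only 1 remains.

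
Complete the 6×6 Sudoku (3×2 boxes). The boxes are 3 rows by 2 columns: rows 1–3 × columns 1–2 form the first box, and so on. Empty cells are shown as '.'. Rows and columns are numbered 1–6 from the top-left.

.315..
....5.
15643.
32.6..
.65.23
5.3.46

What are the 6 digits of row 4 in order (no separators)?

324615

row 1, column 5 = 6: row 1 has {1,3,5}; col 5 has {2,3,4,5}; box has {3,5} → only 6 remains.
row 2, column 2 = 4: row 2 has {5}; col 2 has {2,3,5,6}; box has {1,3,5} → only 4 remains.
row 2, column 3 = 2: row 2 has {4,5}; col 3 has {1,3,5,6}; box has {1,4,5,6} → only 2 remains.
row 2, column 4 = 3: row 2 has {2,4,5}; col 4 has {4,5,6}; box has {1,2,4,5,6} → only 3 remains.
row 2, column 6 = 1: row 2 has {2,3,4,5}; col 6 has {3,6}; box has {3,5,6} → only 1 remains.
row 3, column 6 = 2: row 3 has {1,3,4,5,6}; col 6 has {1,3,6}; box has {1,3,5,6} → only 2 remains.
row 4, column 3 = 4: row 4 has {2,3,6}; col 3 has {1,2,3,5,6}; box has {3,5,6} → only 4 remains.
row 4, column 5 = 1: row 4 has {2,3,4,6}; col 5 has {2,3,4,5,6}; box has {2,3,4,6} → only 1 remains.
row 4, column 6 = 5: row 4 has {1,2,3,4,6}; col 6 has {1,2,3,6}; box has {1,2,3,4,6} → only 5 remains.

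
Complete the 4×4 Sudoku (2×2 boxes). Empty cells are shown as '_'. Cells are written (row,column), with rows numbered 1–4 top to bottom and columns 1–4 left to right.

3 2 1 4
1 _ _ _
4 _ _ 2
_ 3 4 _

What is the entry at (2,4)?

(2,2) = 4: row 2 has {1}; col 2 has {2,3}; box has {1,2,3} → only 4 remains.
(2,4) = 3: row 2 has {1,4}; col 4 has {2,4}; box has {1,4} → only 3 remains.

3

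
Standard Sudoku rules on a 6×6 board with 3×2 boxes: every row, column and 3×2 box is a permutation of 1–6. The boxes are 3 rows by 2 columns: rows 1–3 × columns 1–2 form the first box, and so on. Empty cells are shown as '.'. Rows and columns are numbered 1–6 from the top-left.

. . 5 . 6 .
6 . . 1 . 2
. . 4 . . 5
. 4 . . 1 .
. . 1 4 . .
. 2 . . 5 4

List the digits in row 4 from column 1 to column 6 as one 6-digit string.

342516

R2C3 = 3 (sole candidate).
R2C5 = 4 (sole candidate).
R3C5 = 3 (sole candidate).
R5C5 = 2 (sole candidate).
R6C3 = 6 (sole candidate).
R6C4 = 3 (sole candidate).
R1C4 = 2 (sole candidate).
R1C6 = 1 (sole candidate).
R2C2 = 5 (sole candidate).
R3C2 = 1 (sole candidate).
R3C4 = 6 (sole candidate).
R4C3 = 2: row 4 has {1,4}; col 3 has {1,3,4,5,6}; box has {1,3,4,6} → only 2 remains.
R4C4 = 5: row 4 has {1,2,4}; col 4 has {1,2,3,4,6}; box has {1,2,3,4,6} → only 5 remains.
R6C1 = 1 (sole candidate).
R1C2 = 3 (sole candidate).
R3C1 = 2 (sole candidate).
R4C1 = 3: row 4 has {1,2,4,5}; col 1 has {1,2,6}; box has {1,2,4} → only 3 remains.
R4C6 = 6: row 4 has {1,2,3,4,5}; col 6 has {1,2,4,5}; box has {1,2,4,5} → only 6 remains.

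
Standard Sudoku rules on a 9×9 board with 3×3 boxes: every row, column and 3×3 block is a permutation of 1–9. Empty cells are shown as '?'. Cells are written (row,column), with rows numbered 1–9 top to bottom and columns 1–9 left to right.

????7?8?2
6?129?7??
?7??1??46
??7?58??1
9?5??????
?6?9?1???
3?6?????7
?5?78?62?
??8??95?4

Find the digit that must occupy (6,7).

(1,8) = 1 (hidden single in row 1).
(9,8) = 3 (sole candidate).
(2,8) = 5 (sole candidate).
(2,9) = 3 (sole candidate).
(3,7) = 9 (sole candidate).
(5,9) = 8 (sole candidate).
(6,8) = 7 (sole candidate).
(6,9) = 5 (sole candidate).
(7,7) = 1 (sole candidate).
(8,9) = 9 (sole candidate).
(2,6) = 4 (sole candidate).
(5,8) = 6 (sole candidate).
(7,8) = 8 (sole candidate).
(8,3) = 4 (sole candidate).
(8,6) = 3 (sole candidate).
(2,2) = 8 (sole candidate).
(3,6) = 5 (sole candidate).
(4,8) = 9 (sole candidate).
(7,6) = 2 (sole candidate).
(8,1) = 1 (sole candidate).
(9,2) = 2 (sole candidate).
(9,5) = 6 (sole candidate).
(1,6) = 6 (sole candidate).
(3,1) = 2 (sole candidate).
(3,3) = 3 (sole candidate).
(3,4) = 8 (sole candidate).
(4,1) = 4 (sole candidate).
(4,2) = 3 (sole candidate).
(4,4) = 6 (sole candidate).
(4,7) = 2 (sole candidate).
(5,2) = 1 (sole candidate).
(5,6) = 7 (sole candidate).
(6,1) = 8 (sole candidate).
(6,3) = 2 (sole candidate).
(7,2) = 9 (sole candidate).
(7,5) = 4 (sole candidate).
(9,1) = 7 (sole candidate).
(9,4) = 1 (sole candidate).
(1,1) = 5 (sole candidate).
(1,2) = 4 (sole candidate).
(1,3) = 9 (sole candidate).
(1,4) = 3 (sole candidate).
(5,4) = 4 (sole candidate).
(5,7) = 3 (sole candidate).
(6,5) = 3 (sole candidate).
(6,7) = 4: row 6 has {1,2,3,5,6,7,8,9}; col 7 has {1,2,3,5,6,7,8,9}; box has {1,2,3,5,6,7,8,9} → only 4 remains.

4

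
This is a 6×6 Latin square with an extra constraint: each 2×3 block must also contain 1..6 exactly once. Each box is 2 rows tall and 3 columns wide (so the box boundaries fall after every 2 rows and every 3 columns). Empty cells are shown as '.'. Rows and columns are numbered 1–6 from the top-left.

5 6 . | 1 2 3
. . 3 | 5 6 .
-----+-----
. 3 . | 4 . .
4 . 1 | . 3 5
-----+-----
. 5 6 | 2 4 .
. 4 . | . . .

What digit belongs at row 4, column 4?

6

row 1, column 3 = 4 (sole candidate).
row 2, column 6 = 4 (sole candidate).
row 3, column 5 = 1 (sole candidate).
row 4, column 2 = 2 (sole candidate).
row 4, column 4 = 6: row 4 has {1,2,3,4,5}; col 4 has {1,2,4,5}; box has {1,3,4,5} → only 6 remains.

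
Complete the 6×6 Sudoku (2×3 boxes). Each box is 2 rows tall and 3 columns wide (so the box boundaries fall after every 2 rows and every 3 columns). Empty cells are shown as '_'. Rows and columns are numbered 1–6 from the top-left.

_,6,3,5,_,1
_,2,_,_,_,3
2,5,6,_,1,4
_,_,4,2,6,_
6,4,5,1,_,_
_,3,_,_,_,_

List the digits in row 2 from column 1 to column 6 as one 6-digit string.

R1C1 = 4 (sole candidate).
R1C5 = 2 (sole candidate).
R2C3 = 1: row 2 has {2,3}; col 3 has {3,4,5,6}; box has {2,3,4,6} → only 1 remains.
R2C5 = 4: row 2 has {1,2,3}; col 5 has {1,2,6}; box has {1,2,3,5} → only 4 remains.
R3C4 = 3 (sole candidate).
R4C2 = 1 (sole candidate).
R4C6 = 5 (sole candidate).
R5C5 = 3 (sole candidate).
R5C6 = 2 (sole candidate).
R6C1 = 1 (sole candidate).
R6C3 = 2 (sole candidate).
R6C5 = 5 (sole candidate).
R6C6 = 6 (sole candidate).
R2C1 = 5: row 2 has {1,2,3,4}; col 1 has {1,2,4,6}; box has {1,2,3,4,6} → only 5 remains.
R2C4 = 6: row 2 has {1,2,3,4,5}; col 4 has {1,2,3,5}; box has {1,2,3,4,5} → only 6 remains.

521643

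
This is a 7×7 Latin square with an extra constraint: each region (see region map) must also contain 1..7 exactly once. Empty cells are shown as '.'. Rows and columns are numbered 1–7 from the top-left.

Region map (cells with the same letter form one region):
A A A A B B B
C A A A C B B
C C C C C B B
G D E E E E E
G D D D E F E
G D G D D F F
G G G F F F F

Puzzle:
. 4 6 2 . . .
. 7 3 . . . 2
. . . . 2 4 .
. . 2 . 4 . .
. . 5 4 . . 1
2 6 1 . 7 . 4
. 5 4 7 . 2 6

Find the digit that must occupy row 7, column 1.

3

row 3, column 3 = 7 (sole candidate).
row 5, column 6 = 3 (sole candidate).
row 6, column 4 = 3 (sole candidate).
row 6, column 6 = 5 (sole candidate).
row 7, column 1 = 3: row 7 has {2,4,5,6,7}; col 1 has {2}; region has {1,2,4,5} → only 3 remains.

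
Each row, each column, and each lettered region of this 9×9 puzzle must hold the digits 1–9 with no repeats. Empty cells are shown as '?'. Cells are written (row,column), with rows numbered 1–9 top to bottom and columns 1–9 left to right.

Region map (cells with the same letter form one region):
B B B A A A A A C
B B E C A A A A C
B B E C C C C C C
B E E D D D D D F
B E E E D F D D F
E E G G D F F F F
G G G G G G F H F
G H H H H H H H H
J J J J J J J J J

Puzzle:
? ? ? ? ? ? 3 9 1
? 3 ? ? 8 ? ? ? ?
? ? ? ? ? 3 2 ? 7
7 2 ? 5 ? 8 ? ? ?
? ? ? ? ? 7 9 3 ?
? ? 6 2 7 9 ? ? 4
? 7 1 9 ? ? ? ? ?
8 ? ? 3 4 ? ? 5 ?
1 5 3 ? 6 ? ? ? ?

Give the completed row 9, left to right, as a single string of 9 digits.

153462879

(4,5) = 1: row 4 has {2,5,7,8}; col 5 has {4,6,7,8}; region has {3,5,7,8,9} → only 1 remains.
(5,5) = 2: row 5 has {3,7,9}; col 5 has {1,4,6,7,8}; region has {1,3,5,7,8,9} → only 2 remains.
(1,5) = 5: row 1 has {1,3,9}; col 5 has {1,2,4,6,7,8}; region has {3,8,9} → only 5 remains.
(3,5) = 9: row 3 has {2,3,7}; col 5 has {1,2,4,5,6,7,8}; region has {1,2,3,7} → only 9 remains.
(7,5) = 3: row 7 has {1,7,9}; col 5 has {1,2,4,5,6,7,8,9}; region has {1,2,6,7,8,9} → only 3 remains.
(1,4) = 7: in row 1, 7 can only go here (every other open cell in that row sees a 7).
(2,3) = 7: in row 2, 7 can only go here (every other open cell in that row sees a 7).
(2,1) = 9: in row 2, 9 can only go here (every other open cell in that row sees a 9).
(2,9) = 5: in row 2, 5 can only go here (every other open cell in that row sees a 5).
(3,2) = 1: in row 3, 1 can only go here (every other open cell in that row sees a 1).
(6,2) = 8: row 6 has {2,4,6,7,9}; col 2 has {1,2,3,5,7}; region has {2,7} → only 8 remains.
(6,8) = 1: row 6 has {2,4,6,7,8,9}; col 8 has {3,5,9}; region has {4,7,9} → only 1 remains.
(6,7) = 5: row 6 has {1,2,4,6,7,8,9}; col 7 has {2,3,9}; region has {1,4,7,9} → only 5 remains.
(6,1) = 3: row 6 has {1,2,4,5,6,7,8,9}; col 1 has {1,7,8,9}; region has {2,7,8} → only 3 remains.
(1,3) = 8: in row 1, 8 can only go here (every other open cell in that row sees an 8).
(4,3) = 9: in row 4, 9 can only go here (every other open cell in that row sees a 9).
(4,9) = 3: in row 4, 3 can only go here (every other open cell in that row sees a 3).
(8,3) = 2: row 8 has {3,4,5,8}; col 3 has {1,3,6,7,8,9}; region has {3,4,5} → only 2 remains.
(5,4) = 1: in row 5, 1 can only go here (every other open cell in that row sees a 1).
(5,9) = 8: in row 5, 8 can only go here (every other open cell in that row sees an 8).
(7,7) = 6: row 7 has {1,3,7,9}; col 7 has {2,3,5,9}; region has {1,3,4,5,7,8,9} → only 6 remains.
(7,8) = 8: row 7 has {1,3,6,7,9}; col 8 has {1,3,5,9}; region has {2,3,4,5} → only 8 remains.
(7,9) = 2: row 7 has {1,3,6,7,8,9}; col 9 has {1,3,4,5,7,8}; region has {1,3,4,5,6,7,8,9} → only 2 remains.
(9,9) = 9: row 9 has {1,3,5,6}; col 9 has {1,2,3,4,5,7,8}; region has {1,3,5,6} → only 9 remains.
(4,7) = 4: row 4 has {1,2,3,5,7,8,9}; col 7 has {2,3,5,6,9}; region has {1,2,3,5,7,8,9} → only 4 remains.
(4,8) = 6: row 4 has {1,2,3,4,5,7,8,9}; col 8 has {1,3,5,8,9}; region has {1,2,3,4,5,7,8,9} → only 6 remains.
(8,9) = 6: row 8 has {2,3,4,5,8}; col 9 has {1,2,3,4,5,7,8,9}; region has {2,3,4,5,8} → only 6 remains.
(2,7) = 1: row 2 has {3,5,7,8,9}; col 7 has {2,3,4,5,6,9}; region has {3,5,7,8,9} → only 1 remains.
(3,8) = 4: row 3 has {1,2,3,7,9}; col 8 has {1,3,5,6,8,9}; region has {1,2,3,5,7,9} → only 4 remains.
(8,2) = 9: row 8 has {2,3,4,5,6,8}; col 2 has {1,2,3,5,7,8}; region has {2,3,4,5,6,8} → only 9 remains.
(8,6) = 1: row 8 has {2,3,4,5,6,8,9}; col 6 has {3,7,8,9}; region has {2,3,4,5,6,8,9} → only 1 remains.
(8,7) = 7: row 8 has {1,2,3,4,5,6,8,9}; col 7 has {1,2,3,4,5,6,9}; region has {1,2,3,4,5,6,8,9} → only 7 remains.
(9,7) = 8: row 9 has {1,3,5,6,9}; col 7 has {1,2,3,4,5,6,7,9}; region has {1,3,5,6,9} → only 8 remains.
(2,4) = 6: row 2 has {1,3,5,7,8,9}; col 4 has {1,2,3,5,7,9}; region has {1,2,3,4,5,7,9} → only 6 remains.
(2,8) = 2: row 2 has {1,3,5,6,7,8,9}; col 8 has {1,3,4,5,6,8,9}; region has {1,3,5,7,8,9} → only 2 remains.
(3,3) = 5: row 3 has {1,2,3,4,7,9}; col 3 has {1,2,3,6,7,8,9}; region has {1,2,3,7,8,9} → only 5 remains.
(3,4) = 8: row 3 has {1,2,3,4,5,7,9}; col 4 has {1,2,3,5,6,7,9}; region has {1,2,3,4,5,6,7,9} → only 8 remains.
(5,3) = 4: row 5 has {1,2,3,7,8,9}; col 3 has {1,2,3,5,6,7,8,9}; region has {1,2,3,5,7,8,9} → only 4 remains.
(9,4) = 4: row 9 has {1,3,5,6,8,9}; col 4 has {1,2,3,5,6,7,8,9}; region has {1,3,5,6,8,9} → only 4 remains.
(9,6) = 2: row 9 has {1,3,4,5,6,8,9}; col 6 has {1,3,7,8,9}; region has {1,3,4,5,6,8,9} → only 2 remains.
(9,8) = 7: row 9 has {1,2,3,4,5,6,8,9}; col 8 has {1,2,3,4,5,6,8,9}; region has {1,2,3,4,5,6,8,9} → only 7 remains.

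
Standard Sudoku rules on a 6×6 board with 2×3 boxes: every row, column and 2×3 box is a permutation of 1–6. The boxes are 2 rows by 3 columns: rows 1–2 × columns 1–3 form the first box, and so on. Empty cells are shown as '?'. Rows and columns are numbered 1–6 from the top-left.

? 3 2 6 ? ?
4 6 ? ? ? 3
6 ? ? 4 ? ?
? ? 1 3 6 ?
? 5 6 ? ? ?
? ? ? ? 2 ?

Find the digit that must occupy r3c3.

3

r2c3 = 5: row 2 has {3,4,6}; col 3 has {1,2,6}; box has {2,3,4,6} → only 5 remains.
r2c5 = 1: row 2 has {3,4,5,6}; col 5 has {2,6}; box has {3,6} → only 1 remains.
r3c2 = 2: row 3 has {4,6}; col 2 has {3,5,6}; box has {1,6} → only 2 remains.
r3c3 = 3: row 3 has {2,4,6}; col 3 has {1,2,5,6}; box has {1,2,6} → only 3 remains.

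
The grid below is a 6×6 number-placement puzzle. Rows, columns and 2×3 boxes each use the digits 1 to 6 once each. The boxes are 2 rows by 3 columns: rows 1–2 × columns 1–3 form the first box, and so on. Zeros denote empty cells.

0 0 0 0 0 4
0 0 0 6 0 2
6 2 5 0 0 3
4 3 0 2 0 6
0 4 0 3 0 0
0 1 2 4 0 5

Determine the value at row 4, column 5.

row 2, column 2 = 5: row 2 has {2,6}; col 2 has {1,2,3,4}; box has {} → only 5 remains.
row 3, column 4 = 1: row 3 has {2,3,5,6}; col 4 has {2,3,4,6}; box has {2,3,6} → only 1 remains.
row 3, column 5 = 4: row 3 has {1,2,3,5,6}; col 5 has {}; box has {1,2,3,6} → only 4 remains.
row 4, column 3 = 1: row 4 has {2,3,4,6}; col 3 has {2,5}; box has {2,3,4,5,6} → only 1 remains.
row 4, column 5 = 5: row 4 has {1,2,3,4,6}; col 5 has {4}; box has {1,2,3,4,6} → only 5 remains.

5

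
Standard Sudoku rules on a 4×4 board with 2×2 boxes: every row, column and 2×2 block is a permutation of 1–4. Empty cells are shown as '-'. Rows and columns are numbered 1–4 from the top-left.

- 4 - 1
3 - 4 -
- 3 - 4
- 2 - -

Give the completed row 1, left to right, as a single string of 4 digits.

r1c1 = 2: row 1 has {1,4}; col 1 has {3}; box has {3,4} → only 2 remains.
r1c3 = 3: row 1 has {1,2,4}; col 3 has {4}; box has {1,4} → only 3 remains.

2431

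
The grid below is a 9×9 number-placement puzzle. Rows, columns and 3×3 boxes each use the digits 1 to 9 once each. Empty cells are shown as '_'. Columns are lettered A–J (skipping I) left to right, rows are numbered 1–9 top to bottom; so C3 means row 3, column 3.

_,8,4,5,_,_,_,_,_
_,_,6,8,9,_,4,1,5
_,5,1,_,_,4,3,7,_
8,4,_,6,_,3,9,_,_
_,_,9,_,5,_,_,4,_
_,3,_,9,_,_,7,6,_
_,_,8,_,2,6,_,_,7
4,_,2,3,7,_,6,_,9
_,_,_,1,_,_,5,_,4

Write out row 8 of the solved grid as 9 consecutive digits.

G1 = 2: row 1 has {4,5,8}; col 7 has {3,4,5,6,7,9}; box has {1,3,4,5,7} → only 2 remains.
H1 = 9: row 1 has {2,4,5,8}; col 8 has {1,4,6,7}; box has {1,2,3,4,5,7} → only 9 remains.
J1 = 6: row 1 has {2,4,5,8,9}; col 9 has {4,5,7,9}; box has {1,2,3,4,5,7,9} → only 6 remains.
D3 = 2: row 3 has {1,3,4,5,7}; col 4 has {1,3,5,6,8,9}; box has {4,5,8,9} → only 2 remains.
E3 = 6: row 3 has {1,2,3,4,5,7}; col 5 has {2,5,7,9}; box has {2,4,5,8,9} → only 6 remains.
J3 = 8: row 3 has {1,2,3,4,5,6,7}; col 9 has {4,5,6,7,9}; box has {1,2,3,4,5,6,7,9} → only 8 remains.
E4 = 1: row 4 has {3,4,6,8,9}; col 5 has {2,5,6,7,9}; box has {3,5,6,9} → only 1 remains.
J4 = 2: row 4 has {1,3,4,6,8,9}; col 9 has {4,5,6,7,8,9}; box has {4,6,7,9} → only 2 remains.
D5 = 7: row 5 has {4,5,9}; col 4 has {1,2,3,5,6,8,9}; box has {1,3,5,6,9} → only 7 remains.
C6 = 5: row 6 has {3,6,7,9}; col 3 has {1,2,4,6,8,9}; box has {3,4,8,9} → only 5 remains.
J6 = 1: row 6 has {3,5,6,7,9}; col 9 has {2,4,5,6,7,8,9}; box has {2,4,6,7,9} → only 1 remains.
D7 = 4: row 7 has {2,6,7,8}; col 4 has {1,2,3,5,6,7,8,9}; box has {1,2,3,6,7} → only 4 remains.
G7 = 1: row 7 has {2,4,6,7,8}; col 7 has {2,3,4,5,6,7,9}; box has {4,5,6,7,9} → only 1 remains.
H7 = 3: row 7 has {1,2,4,6,7,8}; col 8 has {1,4,6,7,9}; box has {1,4,5,6,7,9} → only 3 remains.
B8 = 1: row 8 has {2,3,4,6,7,9}; col 2 has {3,4,5,8}; box has {2,4,8} → only 1 remains.
H8 = 8: row 8 has {1,2,3,4,6,7,9}; col 8 has {1,3,4,6,7,9}; box has {1,3,4,5,6,7,9} → only 8 remains.
E9 = 8: row 9 has {1,4,5}; col 5 has {1,2,5,6,7,9}; box has {1,2,3,4,6,7} → only 8 remains.
F9 = 9: row 9 has {1,4,5,8}; col 6 has {3,4,6}; box has {1,2,3,4,6,7,8} → only 9 remains.
H9 = 2: row 9 has {1,4,5,8,9}; col 8 has {1,3,4,6,7,8,9}; box has {1,3,4,5,6,7,8,9} → only 2 remains.
E1 = 3: row 1 has {2,4,5,6,8,9}; col 5 has {1,2,5,6,7,8,9}; box has {2,4,5,6,8,9} → only 3 remains.
F2 = 7: row 2 has {1,4,5,6,8,9}; col 6 has {3,4,6,9}; box has {2,3,4,5,6,8,9} → only 7 remains.
A3 = 9: row 3 has {1,2,3,4,5,6,7,8}; col 1 has {4,8}; box has {1,4,5,6,8} → only 9 remains.
C4 = 7: row 4 has {1,2,3,4,6,8,9}; col 3 has {1,2,4,5,6,8,9}; box has {3,4,5,8,9} → only 7 remains.
H4 = 5: row 4 has {1,2,3,4,6,7,8,9}; col 8 has {1,2,3,4,6,7,8,9}; box has {1,2,4,6,7,9} → only 5 remains.
G5 = 8: row 5 has {4,5,7,9}; col 7 has {1,2,3,4,5,6,7,9}; box has {1,2,4,5,6,7,9} → only 8 remains.
J5 = 3: row 5 has {4,5,7,8,9}; col 9 has {1,2,4,5,6,7,8,9}; box has {1,2,4,5,6,7,8,9} → only 3 remains.
A6 = 2: row 6 has {1,3,5,6,7,9}; col 1 has {4,8,9}; box has {3,4,5,7,8,9} → only 2 remains.
E6 = 4: row 6 has {1,2,3,5,6,7,9}; col 5 has {1,2,3,5,6,7,8,9}; box has {1,3,5,6,7,9} → only 4 remains.
F6 = 8: row 6 has {1,2,3,4,5,6,7,9}; col 6 has {3,4,6,7,9}; box has {1,3,4,5,6,7,9} → only 8 remains.
A7 = 5: row 7 has {1,2,3,4,6,7,8}; col 1 has {2,4,8,9}; box has {1,2,4,8} → only 5 remains.
B7 = 9: row 7 has {1,2,3,4,5,6,7,8}; col 2 has {1,3,4,5,8}; box has {1,2,4,5,8} → only 9 remains.
F8 = 5: row 8 has {1,2,3,4,6,7,8,9}; col 6 has {3,4,6,7,8,9}; box has {1,2,3,4,6,7,8,9} → only 5 remains.

412375689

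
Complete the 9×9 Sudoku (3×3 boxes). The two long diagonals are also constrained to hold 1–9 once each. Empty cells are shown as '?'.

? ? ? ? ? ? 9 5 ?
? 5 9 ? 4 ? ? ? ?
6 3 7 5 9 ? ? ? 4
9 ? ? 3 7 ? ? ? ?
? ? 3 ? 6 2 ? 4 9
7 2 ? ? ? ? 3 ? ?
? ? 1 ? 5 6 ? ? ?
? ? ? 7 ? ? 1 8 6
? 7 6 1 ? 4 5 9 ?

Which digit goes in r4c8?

2

r5c4 = 8 (sole candidate).
r5c7 = 7 (sole candidate).
r6c5 = 1 (sole candidate).
r6c6 = 9 (sole candidate).
r6c8 = 6 (sole candidate).
r8c6 = 3 (sole candidate).
r9c9 = 2 (sole candidate).
r4c6 = 5 (sole candidate).
r5c2 = 1 (sole candidate).
r6c4 = 4 (sole candidate).
r7c7 = 4 (sole candidate).
r8c2 = 9 (sole candidate).
r8c5 = 2 (sole candidate).
r9c5 = 8 (sole candidate).
r1c1 = 1 (sole candidate).
r1c5 = 3 (sole candidate).
r5c1 = 5 (sole candidate).
r6c3 = 8 (sole candidate).
r6c9 = 5 (sole candidate).
r7c2 = 8 (sole candidate).
r7c4 = 9 (sole candidate).
r8c1 = 4 (sole candidate).
r8c3 = 5 (sole candidate).
r9c1 = 3 (sole candidate).
r1c2 = 4 (sole candidate).
r1c3 = 2 (sole candidate).
r1c4 = 6 (sole candidate).
r2c1 = 8 (sole candidate).
r2c4 = 2 (sole candidate).
r2c7 = 6 (sole candidate).
r2c8 = 7 (sole candidate).
r4c2 = 6 (sole candidate).
r4c3 = 4 (sole candidate).
r7c1 = 2 (sole candidate).
r7c8 = 3 (sole candidate).
r7c9 = 7 (sole candidate).
r1c9 = 8 (sole candidate).
r2c6 = 1 (sole candidate).
r2c9 = 3 (sole candidate).
r3c6 = 8 (sole candidate).
r3c7 = 2 (sole candidate).
r3c8 = 1 (sole candidate).
r4c7 = 8 (sole candidate).
r4c8 = 2: row 4 has {3,4,5,6,7,8,9}; col 8 has {1,3,4,5,6,7,8,9}; box has {3,4,5,6,7,8,9} → only 2 remains.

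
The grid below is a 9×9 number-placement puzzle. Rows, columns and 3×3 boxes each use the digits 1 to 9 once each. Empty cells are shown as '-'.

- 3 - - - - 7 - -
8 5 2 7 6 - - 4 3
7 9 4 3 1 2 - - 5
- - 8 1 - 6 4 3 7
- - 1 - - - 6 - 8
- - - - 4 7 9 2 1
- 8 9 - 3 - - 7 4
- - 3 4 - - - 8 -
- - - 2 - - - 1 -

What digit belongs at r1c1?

r1c3 = 6 (sole candidate).
r1c8 = 9 (sole candidate).
r1c9 = 2 (sole candidate).
r2c6 = 9 (sole candidate).
r2c7 = 1 (sole candidate).
r3c7 = 8 (sole candidate).
r3c8 = 6 (sole candidate).
r4c2 = 2 (sole candidate).
r5c8 = 5 (sole candidate).
r6c2 = 6 (sole candidate).
r6c3 = 5 (sole candidate).
r6c4 = 8 (sole candidate).
r9c3 = 7 (sole candidate).
r1c1 = 1: row 1 has {2,3,6,7,9}; col 1 has {7,8}; box has {2,3,4,5,6,7,8,9} → only 1 remains.

1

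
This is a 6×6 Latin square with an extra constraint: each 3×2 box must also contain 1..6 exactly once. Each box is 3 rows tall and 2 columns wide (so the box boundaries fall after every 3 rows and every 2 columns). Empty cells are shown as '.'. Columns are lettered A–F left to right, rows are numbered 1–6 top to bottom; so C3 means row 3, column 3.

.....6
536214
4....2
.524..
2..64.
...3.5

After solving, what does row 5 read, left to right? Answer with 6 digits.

A1 = 1: row 1 has {6}; col 1 has {2,4,5}; box has {3,4,5} → only 1 remains.
B1 = 2: row 1 has {1,6}; col 2 has {3,5}; box has {1,3,4,5} → only 2 remains.
D1 = 5: row 1 has {1,2,6}; col 4 has {2,3,4,6}; box has {2,6} → only 5 remains.
E1 = 3: row 1 has {1,2,5,6}; col 5 has {1,4}; box has {1,2,4,6} → only 3 remains.
B3 = 6: row 3 has {2,4}; col 2 has {2,3,5}; box has {1,2,3,4,5} → only 6 remains.
D3 = 1: row 3 has {2,4,6}; col 4 has {2,3,4,5,6}; box has {2,5,6} → only 1 remains.
E3 = 5: row 3 has {1,2,4,6}; col 5 has {1,3,4}; box has {1,2,3,4,6} → only 5 remains.
E4 = 6: row 4 has {2,4,5}; col 5 has {1,3,4,5}; box has {4,5} → only 6 remains.
B5 = 1: row 5 has {2,4,6}; col 2 has {2,3,5,6}; box has {2,5} → only 1 remains.
C5 = 5: row 5 has {1,2,4,6}; col 3 has {2,6}; box has {2,3,4,6} → only 5 remains.
F5 = 3: row 5 has {1,2,4,5,6}; col 6 has {2,4,5,6}; box has {4,5,6} → only 3 remains.

215643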